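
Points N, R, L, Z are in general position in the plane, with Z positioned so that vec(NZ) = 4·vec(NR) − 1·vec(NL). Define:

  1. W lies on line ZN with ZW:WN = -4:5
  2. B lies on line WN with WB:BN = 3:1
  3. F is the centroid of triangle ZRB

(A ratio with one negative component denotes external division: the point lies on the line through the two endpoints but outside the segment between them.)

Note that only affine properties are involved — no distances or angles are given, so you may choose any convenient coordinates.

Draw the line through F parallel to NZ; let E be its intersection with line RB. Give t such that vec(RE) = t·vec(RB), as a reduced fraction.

t = 2/3

Work in coordinates with N = (0, 0), R = (1, 0), L = (0, 1), Z = (4, -1).
1. W lies on line ZN with ZW:WN = -4:5 ⇒ W = (20, -5)
2. B lies on line WN with WB:BN = 3:1 ⇒ B = (5, -5/4)
3. F is the centroid of triangle ZRB ⇒ F = (10/3, -3/4)
through F parallel to NZ: direction (4, -1); meets RB at E = (11/3, -5/6)
E = R + t·(B−R) with t = 2/3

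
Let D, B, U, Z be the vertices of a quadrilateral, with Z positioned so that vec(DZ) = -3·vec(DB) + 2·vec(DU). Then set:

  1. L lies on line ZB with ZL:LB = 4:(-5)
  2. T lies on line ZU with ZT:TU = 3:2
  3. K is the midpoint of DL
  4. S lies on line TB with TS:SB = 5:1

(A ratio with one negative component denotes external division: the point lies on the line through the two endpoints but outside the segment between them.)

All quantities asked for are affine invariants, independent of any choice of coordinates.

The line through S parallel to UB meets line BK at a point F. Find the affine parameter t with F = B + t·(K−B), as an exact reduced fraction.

Set D = (0, 0), B = (1, 0), U = (0, 1), Z = (-3, 2); any affine frame gives the same invariant.
1. L lies on line ZB with ZL:LB = 4:(-5) ⇒ L = (-19, 10)
2. T lies on line ZU with ZT:TU = 3:2 ⇒ T = (-6/5, 7/5)
3. K is the midpoint of DL ⇒ K = (-19/2, 5)
4. S lies on line TB with TS:SB = 5:1 ⇒ S = (19/30, 7/30)
through S parallel to UB: direction (1, -1); meets BK at F = (41/55, 4/33)
F = B + t·(K−B) with t = 4/165

t = 4/165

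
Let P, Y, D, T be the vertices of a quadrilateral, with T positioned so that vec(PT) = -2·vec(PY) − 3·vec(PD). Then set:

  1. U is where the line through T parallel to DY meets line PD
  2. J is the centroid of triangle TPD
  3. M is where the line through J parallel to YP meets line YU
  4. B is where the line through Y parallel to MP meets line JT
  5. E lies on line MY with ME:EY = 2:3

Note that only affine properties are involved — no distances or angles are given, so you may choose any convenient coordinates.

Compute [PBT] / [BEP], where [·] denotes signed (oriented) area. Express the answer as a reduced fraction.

Assign P = (0, 0), Y = (1, 0), D = (0, 1), T = (-2, -3) — the answer is frame-independent, so this choice is without loss of generality.
1. U is where the line through T parallel to DY meets line PD ⇒ U = (0, -5)
2. J is the centroid of triangle TPD ⇒ J = (-2/3, -2/3)
3. M is where the line through J parallel to YP meets line YU ⇒ M = (13/15, -2/3)
4. B is where the line through Y parallel to MP meets line JT ⇒ B = (14/131, 90/131)
5. E lies on line MY with ME:EY = 2:3 ⇒ E = (23/25, -2/5)
2·[PBT] = 138/131, 2·[BEP] = -442/655
[PBT]:[BEP] = 138/131:-442/655 = -345/221

[PBT]:[BEP] = -345/221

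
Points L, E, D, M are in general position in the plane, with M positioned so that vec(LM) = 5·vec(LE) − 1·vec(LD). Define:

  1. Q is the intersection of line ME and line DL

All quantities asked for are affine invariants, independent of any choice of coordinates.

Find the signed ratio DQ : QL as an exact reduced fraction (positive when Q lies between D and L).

DQ:QL = 3

Assign L = (0, 0), E = (1, 0), D = (0, 1), M = (5, -1) — the answer is frame-independent, so this choice is without loss of generality.
1. Q is the intersection of line ME and line DL ⇒ Q = (0, 1/4)
Q = D + t·(L−D) with t = 3/4, so DQ:QL = t:(1−t) = 3/4:1/4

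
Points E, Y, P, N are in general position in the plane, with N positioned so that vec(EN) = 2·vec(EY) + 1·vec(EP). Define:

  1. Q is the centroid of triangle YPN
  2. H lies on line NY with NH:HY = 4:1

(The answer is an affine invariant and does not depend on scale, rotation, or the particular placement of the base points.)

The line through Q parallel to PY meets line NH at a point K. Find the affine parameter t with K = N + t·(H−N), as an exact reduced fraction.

t = 5/6

Assign E = (0, 0), Y = (1, 0), P = (0, 1), N = (2, 1) — the answer is frame-independent, so this choice is without loss of generality.
1. Q is the centroid of triangle YPN ⇒ Q = (1, 2/3)
2. H lies on line NY with NH:HY = 4:1 ⇒ H = (6/5, 1/5)
through Q parallel to PY: direction (1, -1); meets NH at K = (4/3, 1/3)
K = N + t·(H−N) with t = 5/6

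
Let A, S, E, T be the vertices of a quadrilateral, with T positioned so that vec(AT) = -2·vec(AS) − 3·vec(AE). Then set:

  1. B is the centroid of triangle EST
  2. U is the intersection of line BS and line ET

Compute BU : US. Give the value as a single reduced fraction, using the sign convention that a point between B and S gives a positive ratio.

Work in coordinates with A = (0, 0), S = (1, 0), E = (0, 1), T = (-2, -3).
1. B is the centroid of triangle EST ⇒ B = (-1/3, -2/3)
2. U is the intersection of line BS and line ET ⇒ U = (-1, -1)
U = B + t·(S−B) with t = -1/2, so BU:US = t:(1−t) = -1/2:3/2

BU:US = -1/3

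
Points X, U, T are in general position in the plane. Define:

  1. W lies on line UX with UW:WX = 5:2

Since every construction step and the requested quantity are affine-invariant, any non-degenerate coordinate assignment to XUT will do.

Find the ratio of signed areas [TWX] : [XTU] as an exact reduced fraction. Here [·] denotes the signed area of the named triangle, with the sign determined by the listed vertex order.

[TWX]:[XTU] = 2/7

Set X = (0, 0), U = (1, 0), T = (0, 1); any affine frame gives the same invariant.
1. W lies on line UX with UW:WX = 5:2 ⇒ W = (2/7, 0)
2·[TWX] = -2/7, 2·[XTU] = -1
[TWX]:[XTU] = -2/7:-1 = 2/7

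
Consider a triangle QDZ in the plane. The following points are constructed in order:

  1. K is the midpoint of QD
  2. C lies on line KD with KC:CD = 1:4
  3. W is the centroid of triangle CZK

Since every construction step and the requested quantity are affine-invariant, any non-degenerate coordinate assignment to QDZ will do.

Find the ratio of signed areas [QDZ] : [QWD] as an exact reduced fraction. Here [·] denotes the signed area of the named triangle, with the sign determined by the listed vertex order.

Work in coordinates with Q = (0, 0), D = (1, 0), Z = (0, 1).
1. K is the midpoint of QD ⇒ K = (1/2, 0)
2. C lies on line KD with KC:CD = 1:4 ⇒ C = (3/5, 0)
3. W is the centroid of triangle CZK ⇒ W = (11/30, 1/3)
2·[QDZ] = 1, 2·[QWD] = -1/3
[QDZ]:[QWD] = 1:-1/3 = -3

[QDZ]:[QWD] = -3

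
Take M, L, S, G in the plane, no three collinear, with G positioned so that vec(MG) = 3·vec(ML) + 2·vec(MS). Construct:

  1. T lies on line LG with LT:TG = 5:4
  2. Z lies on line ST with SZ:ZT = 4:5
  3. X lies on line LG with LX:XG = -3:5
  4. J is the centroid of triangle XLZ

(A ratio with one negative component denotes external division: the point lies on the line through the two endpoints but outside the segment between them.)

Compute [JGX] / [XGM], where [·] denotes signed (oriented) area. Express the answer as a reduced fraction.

[JGX]:[XGM] = -10/27

Work in coordinates with M = (0, 0), L = (1, 0), S = (0, 1), G = (3, 2).
1. T lies on line LG with LT:TG = 5:4 ⇒ T = (19/9, 10/9)
2. Z lies on line ST with SZ:ZT = 4:5 ⇒ Z = (76/81, 85/81)
3. X lies on line LG with LX:XG = -3:5 ⇒ X = (-2, -3)
4. J is the centroid of triangle XLZ ⇒ J = (-5/243, -158/243)
2·[JGX] = -50/27, 2·[XGM] = 5
[JGX]:[XGM] = -50/27:5 = -10/27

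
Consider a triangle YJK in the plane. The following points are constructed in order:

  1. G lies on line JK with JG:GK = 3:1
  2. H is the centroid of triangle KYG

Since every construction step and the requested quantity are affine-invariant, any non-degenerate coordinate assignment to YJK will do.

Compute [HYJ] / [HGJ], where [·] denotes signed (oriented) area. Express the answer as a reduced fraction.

[HYJ]:[HGJ] = -7/3

Set Y = (0, 0), J = (1, 0), K = (0, 1); any affine frame gives the same invariant.
1. G lies on line JK with JG:GK = 3:1 ⇒ G = (1/4, 3/4)
2. H is the centroid of triangle KYG ⇒ H = (1/12, 7/12)
2·[HYJ] = 7/12, 2·[HGJ] = -1/4
[HYJ]:[HGJ] = 7/12:-1/4 = -7/3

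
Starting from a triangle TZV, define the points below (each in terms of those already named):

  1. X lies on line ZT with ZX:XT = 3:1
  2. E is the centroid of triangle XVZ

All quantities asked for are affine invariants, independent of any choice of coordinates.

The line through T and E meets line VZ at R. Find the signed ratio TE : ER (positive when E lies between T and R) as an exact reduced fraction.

TE:ER = 3

Choose coordinates T = (0, 0), Z = (1, 0), V = (0, 1).
1. X lies on line ZT with ZX:XT = 3:1 ⇒ X = (1/4, 0)
2. E is the centroid of triangle XVZ ⇒ E = (5/12, 1/3)
line TE meets VZ at R = (5/9, 4/9)
E = T + t·(R−T) with t = 3/4, so TE:ER = 3/4:1/4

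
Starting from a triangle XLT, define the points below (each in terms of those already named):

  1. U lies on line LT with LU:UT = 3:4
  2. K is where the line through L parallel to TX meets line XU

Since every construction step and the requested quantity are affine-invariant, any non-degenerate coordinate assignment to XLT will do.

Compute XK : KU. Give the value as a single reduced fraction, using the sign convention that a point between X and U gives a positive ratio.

Work in coordinates with X = (0, 0), L = (1, 0), T = (0, 1).
1. U lies on line LT with LU:UT = 3:4 ⇒ U = (4/7, 3/7)
2. K is where the line through L parallel to TX meets line XU ⇒ K = (1, 3/4)
K = X + t·(U−X) with t = 7/4, so XK:KU = t:(1−t) = 7/4:-3/4

XK:KU = -7/3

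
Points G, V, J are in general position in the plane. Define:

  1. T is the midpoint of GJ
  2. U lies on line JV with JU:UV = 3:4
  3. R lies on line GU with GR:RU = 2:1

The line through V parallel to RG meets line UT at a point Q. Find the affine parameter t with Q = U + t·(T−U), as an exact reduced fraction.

Work in coordinates with G = (0, 0), V = (1, 0), J = (0, 1).
1. T is the midpoint of GJ ⇒ T = (0, 1/2)
2. U lies on line JV with JU:UV = 3:4 ⇒ U = (3/7, 4/7)
3. R lies on line GU with GR:RU = 2:1 ⇒ R = (2/7, 8/21)
through V parallel to RG: direction (-2/7, -8/21); meets UT at Q = (11/7, 16/21)
Q = U + t·(T−U) with t = -8/3

t = -8/3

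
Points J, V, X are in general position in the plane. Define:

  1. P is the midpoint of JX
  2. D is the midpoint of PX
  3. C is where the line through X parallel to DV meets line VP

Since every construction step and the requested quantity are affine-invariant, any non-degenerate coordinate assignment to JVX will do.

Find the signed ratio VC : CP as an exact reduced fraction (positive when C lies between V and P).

Assign J = (0, 0), V = (1, 0), X = (0, 1) — the answer is frame-independent, so this choice is without loss of generality.
1. P is the midpoint of JX ⇒ P = (0, 1/2)
2. D is the midpoint of PX ⇒ D = (0, 3/4)
3. C is where the line through X parallel to DV meets line VP ⇒ C = (2, -1/2)
C = V + t·(P−V) with t = -1, so VC:CP = t:(1−t) = -1:2

VC:CP = -1/2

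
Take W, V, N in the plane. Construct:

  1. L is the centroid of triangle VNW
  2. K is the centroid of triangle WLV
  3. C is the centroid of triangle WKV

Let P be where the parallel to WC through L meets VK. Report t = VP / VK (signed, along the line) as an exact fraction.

Choose coordinates W = (0, 0), V = (1, 0), N = (0, 1).
1. L is the centroid of triangle VNW ⇒ L = (1/3, 1/3)
2. K is the centroid of triangle WLV ⇒ K = (4/9, 1/9)
3. C is the centroid of triangle WKV ⇒ C = (13/27, 1/27)
through L parallel to WC: direction (13/27, 1/27); meets VK at P = (-7/18, 5/18)
P = V + t·(K−V) with t = 5/2

t = 5/2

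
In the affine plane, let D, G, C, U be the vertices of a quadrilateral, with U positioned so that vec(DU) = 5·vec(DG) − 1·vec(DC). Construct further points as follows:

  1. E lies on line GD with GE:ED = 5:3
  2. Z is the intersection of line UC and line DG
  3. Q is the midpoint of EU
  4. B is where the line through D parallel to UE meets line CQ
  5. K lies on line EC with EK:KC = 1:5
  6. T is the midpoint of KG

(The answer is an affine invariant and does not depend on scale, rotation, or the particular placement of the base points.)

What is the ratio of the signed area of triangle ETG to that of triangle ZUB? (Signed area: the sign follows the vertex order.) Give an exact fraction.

[ETG]:[ZUB] = 5/111

Assign D = (0, 0), G = (1, 0), C = (0, 1), U = (5, -1) — the answer is frame-independent, so this choice is without loss of generality.
1. E lies on line GD with GE:ED = 5:3 ⇒ E = (3/8, 0)
2. Z is the intersection of line UC and line DG ⇒ Z = (5/2, 0)
3. Q is the midpoint of EU ⇒ Q = (43/16, -1/2)
4. B is where the line through D parallel to UE meets line CQ ⇒ B = (1591/544, -43/68)
5. K lies on line EC with EK:KC = 1:5 ⇒ K = (5/16, 1/6)
6. T is the midpoint of KG ⇒ T = (21/32, 1/12)
2·[ETG] = -5/96, 2·[ZUB] = -37/32
[ETG]:[ZUB] = -5/96:-37/32 = 5/111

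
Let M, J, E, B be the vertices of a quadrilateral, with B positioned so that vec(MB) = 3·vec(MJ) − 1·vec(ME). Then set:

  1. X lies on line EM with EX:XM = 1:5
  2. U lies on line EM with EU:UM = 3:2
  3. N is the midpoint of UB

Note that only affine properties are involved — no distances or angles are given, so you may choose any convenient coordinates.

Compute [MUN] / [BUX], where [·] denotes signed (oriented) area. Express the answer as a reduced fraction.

[MUN]:[BUX] = 6/13

Work in coordinates with M = (0, 0), J = (1, 0), E = (0, 1), B = (3, -1).
1. X lies on line EM with EX:XM = 1:5 ⇒ X = (0, 5/6)
2. U lies on line EM with EU:UM = 3:2 ⇒ U = (0, 2/5)
3. N is the midpoint of UB ⇒ N = (3/2, -3/10)
2·[MUN] = -3/5, 2·[BUX] = -13/10
[MUN]:[BUX] = -3/5:-13/10 = 6/13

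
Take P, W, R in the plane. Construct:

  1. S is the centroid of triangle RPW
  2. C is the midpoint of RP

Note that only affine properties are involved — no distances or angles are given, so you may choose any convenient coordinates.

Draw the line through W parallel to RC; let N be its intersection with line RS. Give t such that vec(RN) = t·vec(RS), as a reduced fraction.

t = 3

Assign P = (0, 0), W = (1, 0), R = (0, 1) — the answer is frame-independent, so this choice is without loss of generality.
1. S is the centroid of triangle RPW ⇒ S = (1/3, 1/3)
2. C is the midpoint of RP ⇒ C = (0, 1/2)
through W parallel to RC: direction (0, -1/2); meets RS at N = (1, -1)
N = R + t·(S−R) with t = 3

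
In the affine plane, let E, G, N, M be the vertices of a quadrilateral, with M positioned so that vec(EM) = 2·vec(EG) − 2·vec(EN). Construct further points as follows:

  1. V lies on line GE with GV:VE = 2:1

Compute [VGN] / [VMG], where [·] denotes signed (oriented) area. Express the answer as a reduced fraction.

Work in coordinates with E = (0, 0), G = (1, 0), N = (0, 1), M = (2, -2).
1. V lies on line GE with GV:VE = 2:1 ⇒ V = (1/3, 0)
2·[VGN] = 2/3, 2·[VMG] = 4/3
[VGN]:[VMG] = 2/3:4/3 = 1/2

[VGN]:[VMG] = 1/2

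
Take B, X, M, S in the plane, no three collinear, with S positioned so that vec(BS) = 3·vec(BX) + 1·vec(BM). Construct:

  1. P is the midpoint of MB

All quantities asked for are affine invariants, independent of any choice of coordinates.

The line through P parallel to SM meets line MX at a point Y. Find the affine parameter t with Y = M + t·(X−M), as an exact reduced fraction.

Assign B = (0, 0), X = (1, 0), M = (0, 1), S = (3, 1) — the answer is frame-independent, so this choice is without loss of generality.
1. P is the midpoint of MB ⇒ P = (0, 1/2)
through P parallel to SM: direction (-3, 0); meets MX at Y = (1/2, 1/2)
Y = M + t·(X−M) with t = 1/2

t = 1/2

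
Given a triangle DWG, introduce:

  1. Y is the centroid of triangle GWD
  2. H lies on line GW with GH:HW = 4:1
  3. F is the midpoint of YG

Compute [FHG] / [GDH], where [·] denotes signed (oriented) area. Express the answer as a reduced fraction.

Set D = (0, 0), W = (1, 0), G = (0, 1); any affine frame gives the same invariant.
1. Y is the centroid of triangle GWD ⇒ Y = (1/3, 1/3)
2. H lies on line GW with GH:HW = 4:1 ⇒ H = (4/5, 1/5)
3. F is the midpoint of YG ⇒ F = (1/6, 2/3)
2·[FHG] = 2/15, 2·[GDH] = 4/5
[FHG]:[GDH] = 2/15:4/5 = 1/6

[FHG]:[GDH] = 1/6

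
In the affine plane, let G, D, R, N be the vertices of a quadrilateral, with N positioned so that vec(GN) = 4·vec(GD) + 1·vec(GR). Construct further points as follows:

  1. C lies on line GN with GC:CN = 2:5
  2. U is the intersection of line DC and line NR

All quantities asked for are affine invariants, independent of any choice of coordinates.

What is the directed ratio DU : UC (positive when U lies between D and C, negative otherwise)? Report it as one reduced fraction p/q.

DU:UC = -7/5

Set G = (0, 0), D = (1, 0), R = (0, 1), N = (4, 1); any affine frame gives the same invariant.
1. C lies on line GN with GC:CN = 2:5 ⇒ C = (8/7, 2/7)
2. U is the intersection of line DC and line NR ⇒ U = (3/2, 1)
U = D + t·(C−D) with t = 7/2, so DU:UC = t:(1−t) = 7/2:-5/2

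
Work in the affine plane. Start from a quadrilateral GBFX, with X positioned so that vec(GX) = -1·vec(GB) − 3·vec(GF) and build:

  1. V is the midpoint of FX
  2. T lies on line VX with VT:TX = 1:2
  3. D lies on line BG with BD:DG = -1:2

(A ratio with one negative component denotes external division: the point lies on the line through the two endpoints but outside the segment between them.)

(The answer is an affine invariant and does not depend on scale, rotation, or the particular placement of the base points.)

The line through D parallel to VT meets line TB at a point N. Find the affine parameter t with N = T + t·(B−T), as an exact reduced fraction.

Assign G = (0, 0), B = (1, 0), F = (0, 1), X = (-1, -3) — the answer is frame-independent, so this choice is without loss of generality.
1. V is the midpoint of FX ⇒ V = (-1/2, -1)
2. T lies on line VX with VT:TX = 1:2 ⇒ T = (-2/3, -5/3)
3. D lies on line BG with BD:DG = -1:2 ⇒ D = (2, 0)
through D parallel to VT: direction (-1/6, -2/3); meets TB at N = (7/3, 4/3)
N = T + t·(B−T) with t = 9/5

t = 9/5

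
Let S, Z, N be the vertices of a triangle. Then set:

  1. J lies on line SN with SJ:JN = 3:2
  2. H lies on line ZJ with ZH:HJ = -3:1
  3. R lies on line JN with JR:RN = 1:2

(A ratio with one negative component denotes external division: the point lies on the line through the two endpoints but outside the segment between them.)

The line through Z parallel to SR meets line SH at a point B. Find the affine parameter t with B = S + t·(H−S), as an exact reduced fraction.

Set S = (0, 0), Z = (1, 0), N = (0, 1); any affine frame gives the same invariant.
1. J lies on line SN with SJ:JN = 3:2 ⇒ J = (0, 3/5)
2. H lies on line ZJ with ZH:HJ = -3:1 ⇒ H = (-1/2, 9/10)
3. R lies on line JN with JR:RN = 1:2 ⇒ R = (0, 11/15)
through Z parallel to SR: direction (0, 11/15); meets SH at B = (1, -9/5)
B = S + t·(H−S) with t = -2

t = -2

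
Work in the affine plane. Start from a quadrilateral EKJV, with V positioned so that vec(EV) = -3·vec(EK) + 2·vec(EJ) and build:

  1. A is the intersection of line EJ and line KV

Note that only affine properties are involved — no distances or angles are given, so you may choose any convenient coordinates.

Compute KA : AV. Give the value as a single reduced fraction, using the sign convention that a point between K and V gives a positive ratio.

KA:AV = 1/3

Choose coordinates E = (0, 0), K = (1, 0), J = (0, 1), V = (-3, 2).
1. A is the intersection of line EJ and line KV ⇒ A = (0, 1/2)
A = K + t·(V−K) with t = 1/4, so KA:AV = t:(1−t) = 1/4:3/4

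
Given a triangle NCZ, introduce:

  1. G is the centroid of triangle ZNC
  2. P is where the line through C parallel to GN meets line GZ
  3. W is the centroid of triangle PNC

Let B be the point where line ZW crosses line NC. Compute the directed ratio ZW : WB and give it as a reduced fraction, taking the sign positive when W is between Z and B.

Assign N = (0, 0), C = (1, 0), Z = (0, 1) — the answer is frame-independent, so this choice is without loss of generality.
1. G is the centroid of triangle ZNC ⇒ G = (1/3, 1/3)
2. P is where the line through C parallel to GN meets line GZ ⇒ P = (2/3, -1/3)
3. W is the centroid of triangle PNC ⇒ W = (5/9, -1/9)
line ZW meets NC at B = (1/2, 0)
W = Z + t·(B−Z) with t = 10/9, so ZW:WB = 10/9:-1/9

ZW:WB = -10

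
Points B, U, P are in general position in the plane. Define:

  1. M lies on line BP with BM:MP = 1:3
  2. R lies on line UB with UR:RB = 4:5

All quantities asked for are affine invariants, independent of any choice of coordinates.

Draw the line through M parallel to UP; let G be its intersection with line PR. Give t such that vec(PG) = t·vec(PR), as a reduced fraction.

Assign B = (0, 0), U = (1, 0), P = (0, 1) — the answer is frame-independent, so this choice is without loss of generality.
1. M lies on line BP with BM:MP = 1:3 ⇒ M = (0, 1/4)
2. R lies on line UB with UR:RB = 4:5 ⇒ R = (5/9, 0)
through M parallel to UP: direction (-1, 1); meets PR at G = (15/16, -11/16)
G = P + t·(R−P) with t = 27/16

t = 27/16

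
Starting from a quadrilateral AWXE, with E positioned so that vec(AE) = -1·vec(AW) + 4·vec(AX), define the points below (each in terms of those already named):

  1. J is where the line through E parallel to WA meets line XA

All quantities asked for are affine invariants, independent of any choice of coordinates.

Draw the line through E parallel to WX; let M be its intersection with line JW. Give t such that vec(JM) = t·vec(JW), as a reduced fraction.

Work in coordinates with A = (0, 0), W = (1, 0), X = (0, 1), E = (-1, 4).
1. J is where the line through E parallel to WA meets line XA ⇒ J = (0, 4)
through E parallel to WX: direction (-1, 1); meets JW at M = (1/3, 8/3)
M = J + t·(W−J) with t = 1/3

t = 1/3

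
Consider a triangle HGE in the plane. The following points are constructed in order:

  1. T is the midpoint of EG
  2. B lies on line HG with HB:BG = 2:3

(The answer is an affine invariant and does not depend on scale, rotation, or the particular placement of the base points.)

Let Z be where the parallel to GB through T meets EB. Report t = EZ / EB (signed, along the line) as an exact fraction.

Choose coordinates H = (0, 0), G = (1, 0), E = (0, 1).
1. T is the midpoint of EG ⇒ T = (1/2, 1/2)
2. B lies on line HG with HB:BG = 2:3 ⇒ B = (2/5, 0)
through T parallel to GB: direction (-3/5, 0); meets EB at Z = (1/5, 1/2)
Z = E + t·(B−E) with t = 1/2

t = 1/2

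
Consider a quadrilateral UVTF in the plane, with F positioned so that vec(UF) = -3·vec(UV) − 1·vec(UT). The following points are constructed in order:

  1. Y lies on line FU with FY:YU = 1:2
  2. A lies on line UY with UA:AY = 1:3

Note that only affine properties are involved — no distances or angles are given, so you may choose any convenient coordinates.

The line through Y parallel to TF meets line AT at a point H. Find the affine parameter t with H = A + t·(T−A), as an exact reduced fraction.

Set U = (0, 0), V = (1, 0), T = (0, 1), F = (-3, -1); any affine frame gives the same invariant.
1. Y lies on line FU with FY:YU = 1:2 ⇒ Y = (-2, -2/3)
2. A lies on line UY with UA:AY = 1:3 ⇒ A = (-1/2, -1/6)
through Y parallel to TF: direction (-3, -2); meets AT at H = (-1/5, 8/15)
H = A + t·(T−A) with t = 3/5

t = 3/5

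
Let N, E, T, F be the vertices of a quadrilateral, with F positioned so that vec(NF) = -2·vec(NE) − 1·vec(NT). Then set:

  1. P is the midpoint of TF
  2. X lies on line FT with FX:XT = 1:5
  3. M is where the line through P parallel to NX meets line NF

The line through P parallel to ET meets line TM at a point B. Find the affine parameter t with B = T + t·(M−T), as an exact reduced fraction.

t = -2/5

Choose coordinates N = (0, 0), E = (1, 0), T = (0, 1), F = (-2, -1).
1. P is the midpoint of TF ⇒ P = (-1, 0)
2. X lies on line FT with FX:XT = 1:5 ⇒ X = (-5/3, -2/3)
3. M is where the line through P parallel to NX meets line NF ⇒ M = (4, 2)
through P parallel to ET: direction (-1, 1); meets TM at B = (-8/5, 3/5)
B = T + t·(M−T) with t = -2/5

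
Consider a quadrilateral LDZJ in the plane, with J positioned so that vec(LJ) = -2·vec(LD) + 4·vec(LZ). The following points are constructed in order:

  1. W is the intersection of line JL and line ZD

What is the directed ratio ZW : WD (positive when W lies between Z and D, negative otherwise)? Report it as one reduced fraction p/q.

Assign L = (0, 0), D = (1, 0), Z = (0, 1), J = (-2, 4) — the answer is frame-independent, so this choice is without loss of generality.
1. W is the intersection of line JL and line ZD ⇒ W = (-1, 2)
W = Z + t·(D−Z) with t = -1, so ZW:WD = t:(1−t) = -1:2

ZW:WD = -1/2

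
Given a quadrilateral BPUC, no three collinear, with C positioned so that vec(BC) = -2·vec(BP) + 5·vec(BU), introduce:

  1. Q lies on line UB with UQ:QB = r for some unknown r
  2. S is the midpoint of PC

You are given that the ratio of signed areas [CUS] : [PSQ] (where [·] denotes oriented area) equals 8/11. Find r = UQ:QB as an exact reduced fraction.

Choose coordinates B = (0, 0), P = (1, 0), U = (0, 1), C = (-2, 5).
1. With UQ:QB = r, write λ = r/(r+1) so Q = U + λ·(B−U); Q is affine-linear in λ
2. S is the midpoint of PC ⇒ S = (-1/2, 5/2)
Every point depending on Q is an affine combination of Q and λ-independent points, so each such coordinate is linear in λ; the λ² term in each signed area is a multiple of (B−U)×(B−U) = 0, so 2·[CUS] and 2·[PSQ] are each linear in λ. Evaluating at λ=0 and λ=1:
  2·[CUS] = 1,   2·[PSQ] = 3/2·λ + 1
So [CUS]:[PSQ] = (1) / (3/2·λ + 1). Setting this equal to 8/11:
  1 = 8/11·(3/2·λ + 1)  ⇒  λ = 1/4
Then r = λ/(1−λ) = (1/4)/(3/4) = 1/3. Check: with r = 1/3, Q = (0, 3/4) and [CUS]:[PSQ] = 8/11 as required.

r = 1/3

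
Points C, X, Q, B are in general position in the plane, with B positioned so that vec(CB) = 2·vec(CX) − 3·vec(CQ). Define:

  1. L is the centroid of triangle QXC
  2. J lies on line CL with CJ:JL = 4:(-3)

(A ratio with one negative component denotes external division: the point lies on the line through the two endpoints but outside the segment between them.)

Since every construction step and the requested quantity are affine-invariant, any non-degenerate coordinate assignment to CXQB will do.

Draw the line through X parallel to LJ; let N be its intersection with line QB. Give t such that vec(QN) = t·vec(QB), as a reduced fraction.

t = 1/3

Work in coordinates with C = (0, 0), X = (1, 0), Q = (0, 1), B = (2, -3).
1. L is the centroid of triangle QXC ⇒ L = (1/3, 1/3)
2. J lies on line CL with CJ:JL = 4:(-3) ⇒ J = (4/3, 4/3)
through X parallel to LJ: direction (1, 1); meets QB at N = (2/3, -1/3)
N = Q + t·(B−Q) with t = 1/3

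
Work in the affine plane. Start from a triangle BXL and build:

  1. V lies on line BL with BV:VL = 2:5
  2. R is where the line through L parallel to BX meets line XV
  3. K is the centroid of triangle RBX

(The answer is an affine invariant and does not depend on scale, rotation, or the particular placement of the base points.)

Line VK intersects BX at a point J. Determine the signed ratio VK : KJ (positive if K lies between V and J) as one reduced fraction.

Set B = (0, 0), X = (1, 0), L = (0, 1); any affine frame gives the same invariant.
1. V lies on line BL with BV:VL = 2:5 ⇒ V = (0, 2/7)
2. R is where the line through L parallel to BX meets line XV ⇒ R = (-5/2, 1)
3. K is the centroid of triangle RBX ⇒ K = (-1/2, 1/3)
line VK meets BX at J = (3, 0)
K = V + t·(J−V) with t = -1/6, so VK:KJ = -1/6:7/6

VK:KJ = -1/7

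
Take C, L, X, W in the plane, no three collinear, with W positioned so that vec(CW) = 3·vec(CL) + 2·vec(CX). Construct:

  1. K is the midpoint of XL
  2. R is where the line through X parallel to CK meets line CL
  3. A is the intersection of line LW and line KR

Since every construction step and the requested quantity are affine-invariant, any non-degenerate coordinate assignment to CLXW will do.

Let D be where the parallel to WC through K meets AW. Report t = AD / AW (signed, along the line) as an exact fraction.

t = 3/2

Choose coordinates C = (0, 0), L = (1, 0), X = (0, 1), W = (3, 2).
1. K is the midpoint of XL ⇒ K = (1/2, 1/2)
2. R is where the line through X parallel to CK meets line CL ⇒ R = (-1, 0)
3. A is the intersection of line LW and line KR ⇒ A = (2, 1)
through K parallel to WC: direction (-3, -2); meets AW at D = (7/2, 5/2)
D = A + t·(W−A) with t = 3/2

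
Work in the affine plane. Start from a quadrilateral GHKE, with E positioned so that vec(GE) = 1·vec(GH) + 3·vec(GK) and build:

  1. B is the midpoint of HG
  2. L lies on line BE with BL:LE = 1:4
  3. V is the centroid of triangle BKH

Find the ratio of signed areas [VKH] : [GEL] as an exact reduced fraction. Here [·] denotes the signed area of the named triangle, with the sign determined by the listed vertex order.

[VKH]:[GEL] = 5/36

Choose coordinates G = (0, 0), H = (1, 0), K = (0, 1), E = (1, 3).
1. B is the midpoint of HG ⇒ B = (1/2, 0)
2. L lies on line BE with BL:LE = 1:4 ⇒ L = (3/5, 3/5)
3. V is the centroid of triangle BKH ⇒ V = (1/2, 1/3)
2·[VKH] = -1/6, 2·[GEL] = -6/5
[VKH]:[GEL] = -1/6:-6/5 = 5/36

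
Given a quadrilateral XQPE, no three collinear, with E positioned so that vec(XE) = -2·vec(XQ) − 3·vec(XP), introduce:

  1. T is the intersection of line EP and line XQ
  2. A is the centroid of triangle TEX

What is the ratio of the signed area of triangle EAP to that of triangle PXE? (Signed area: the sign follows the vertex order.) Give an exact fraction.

Choose coordinates X = (0, 0), Q = (1, 0), P = (0, 1), E = (-2, -3).
1. T is the intersection of line EP and line XQ ⇒ T = (-1/2, 0)
2. A is the centroid of triangle TEX ⇒ A = (-5/6, -1)
2·[EAP] = 2/3, 2·[PXE] = -2
[EAP]:[PXE] = 2/3:-2 = -1/3

[EAP]:[PXE] = -1/3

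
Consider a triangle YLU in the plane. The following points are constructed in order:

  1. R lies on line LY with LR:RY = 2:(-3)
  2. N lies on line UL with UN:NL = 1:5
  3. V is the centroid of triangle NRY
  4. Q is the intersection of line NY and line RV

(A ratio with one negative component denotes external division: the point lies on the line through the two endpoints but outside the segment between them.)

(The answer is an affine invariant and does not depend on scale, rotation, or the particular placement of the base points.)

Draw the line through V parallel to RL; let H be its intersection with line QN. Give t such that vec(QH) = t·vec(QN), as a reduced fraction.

Assign Y = (0, 0), L = (1, 0), U = (0, 1) — the answer is frame-independent, so this choice is without loss of generality.
1. R lies on line LY with LR:RY = 2:(-3) ⇒ R = (3, 0)
2. N lies on line UL with UN:NL = 1:5 ⇒ N = (1/6, 5/6)
3. V is the centroid of triangle NRY ⇒ V = (19/18, 5/18)
4. Q is the intersection of line NY and line RV ⇒ Q = (1/12, 5/12)
through V parallel to RL: direction (-2, 0); meets QN at H = (1/18, 5/18)
H = Q + t·(N−Q) with t = -1/3

t = -1/3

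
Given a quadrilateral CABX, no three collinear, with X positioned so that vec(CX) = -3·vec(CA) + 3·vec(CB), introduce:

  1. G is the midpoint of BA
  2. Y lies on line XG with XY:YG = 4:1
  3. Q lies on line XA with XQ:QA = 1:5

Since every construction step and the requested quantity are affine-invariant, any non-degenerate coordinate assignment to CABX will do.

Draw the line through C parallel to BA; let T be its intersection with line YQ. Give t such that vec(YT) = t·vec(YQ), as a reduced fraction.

Set C = (0, 0), A = (1, 0), B = (0, 1), X = (-3, 3); any affine frame gives the same invariant.
1. G is the midpoint of BA ⇒ G = (1/2, 1/2)
2. Y lies on line XG with XY:YG = 4:1 ⇒ Y = (-1/5, 1)
3. Q lies on line XA with XQ:QA = 1:5 ⇒ Q = (-7/3, 5/2)
through C parallel to BA: direction (1, -1); meets YQ at T = (-55/19, 55/19)
T = Y + t·(Q−Y) with t = 24/19

t = 24/19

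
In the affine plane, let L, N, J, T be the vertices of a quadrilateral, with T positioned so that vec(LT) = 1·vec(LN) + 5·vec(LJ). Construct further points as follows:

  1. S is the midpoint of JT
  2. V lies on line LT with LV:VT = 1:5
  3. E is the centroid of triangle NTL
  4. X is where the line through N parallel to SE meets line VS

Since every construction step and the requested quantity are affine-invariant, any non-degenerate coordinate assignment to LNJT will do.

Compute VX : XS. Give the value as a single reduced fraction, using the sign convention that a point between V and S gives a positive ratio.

VX:XS = -35/6

Choose coordinates L = (0, 0), N = (1, 0), J = (0, 1), T = (1, 5).
1. S is the midpoint of JT ⇒ S = (1/2, 3)
2. V lies on line LT with LV:VT = 1:5 ⇒ V = (1/6, 5/6)
3. E is the centroid of triangle NTL ⇒ E = (2/3, 5/3)
4. X is where the line through N parallel to SE meets line VS ⇒ X = (33/58, 100/29)
X = V + t·(S−V) with t = 35/29, so VX:XS = t:(1−t) = 35/29:-6/29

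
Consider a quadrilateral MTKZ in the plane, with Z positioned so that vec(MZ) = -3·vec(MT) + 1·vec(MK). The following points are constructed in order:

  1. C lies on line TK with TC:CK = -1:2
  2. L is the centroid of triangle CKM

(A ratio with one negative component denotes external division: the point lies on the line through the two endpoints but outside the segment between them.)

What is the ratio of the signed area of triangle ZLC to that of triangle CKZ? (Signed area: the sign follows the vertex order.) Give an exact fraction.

[ZLC]:[CKZ] = -7/18

Assign M = (0, 0), T = (1, 0), K = (0, 1), Z = (-3, 1) — the answer is frame-independent, so this choice is without loss of generality.
1. C lies on line TK with TC:CK = -1:2 ⇒ C = (2, -1)
2. L is the centroid of triangle CKM ⇒ L = (2/3, 0)
2·[ZLC] = -7/3, 2·[CKZ] = 6
[ZLC]:[CKZ] = -7/3:6 = -7/18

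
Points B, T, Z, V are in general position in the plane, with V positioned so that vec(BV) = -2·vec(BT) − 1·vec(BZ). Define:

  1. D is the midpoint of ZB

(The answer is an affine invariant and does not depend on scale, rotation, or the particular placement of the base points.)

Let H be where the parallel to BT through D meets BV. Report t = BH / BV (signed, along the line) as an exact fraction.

Assign B = (0, 0), T = (1, 0), Z = (0, 1), V = (-2, -1) — the answer is frame-independent, so this choice is without loss of generality.
1. D is the midpoint of ZB ⇒ D = (0, 1/2)
through D parallel to BT: direction (1, 0); meets BV at H = (1, 1/2)
H = B + t·(V−B) with t = -1/2

t = -1/2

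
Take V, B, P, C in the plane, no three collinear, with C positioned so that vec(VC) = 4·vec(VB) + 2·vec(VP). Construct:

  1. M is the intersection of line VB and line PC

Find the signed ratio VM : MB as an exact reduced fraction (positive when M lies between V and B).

VM:MB = -4/5

Choose coordinates V = (0, 0), B = (1, 0), P = (0, 1), C = (4, 2).
1. M is the intersection of line VB and line PC ⇒ M = (-4, 0)
M = V + t·(B−V) with t = -4, so VM:MB = t:(1−t) = -4:5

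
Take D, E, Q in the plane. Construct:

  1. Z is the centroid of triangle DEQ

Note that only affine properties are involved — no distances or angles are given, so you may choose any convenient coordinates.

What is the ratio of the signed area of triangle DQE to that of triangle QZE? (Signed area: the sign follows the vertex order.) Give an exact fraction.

[DQE]:[QZE] = -3

Assign D = (0, 0), E = (1, 0), Q = (0, 1) — the answer is frame-independent, so this choice is without loss of generality.
1. Z is the centroid of triangle DEQ ⇒ Z = (1/3, 1/3)
2·[DQE] = -1, 2·[QZE] = 1/3
[DQE]:[QZE] = -1:1/3 = -3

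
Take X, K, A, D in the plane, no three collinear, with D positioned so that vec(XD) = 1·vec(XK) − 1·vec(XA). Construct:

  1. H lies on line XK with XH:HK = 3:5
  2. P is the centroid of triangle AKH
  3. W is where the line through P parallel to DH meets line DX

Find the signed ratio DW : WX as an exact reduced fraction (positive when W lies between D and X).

DW:WX = -7/16

Set X = (0, 0), K = (1, 0), A = (0, 1), D = (1, -1); any affine frame gives the same invariant.
1. H lies on line XK with XH:HK = 3:5 ⇒ H = (3/8, 0)
2. P is the centroid of triangle AKH ⇒ P = (11/24, 1/3)
3. W is where the line through P parallel to DH meets line DX ⇒ W = (16/9, -16/9)
W = D + t·(X−D) with t = -7/9, so DW:WX = t:(1−t) = -7/9:16/9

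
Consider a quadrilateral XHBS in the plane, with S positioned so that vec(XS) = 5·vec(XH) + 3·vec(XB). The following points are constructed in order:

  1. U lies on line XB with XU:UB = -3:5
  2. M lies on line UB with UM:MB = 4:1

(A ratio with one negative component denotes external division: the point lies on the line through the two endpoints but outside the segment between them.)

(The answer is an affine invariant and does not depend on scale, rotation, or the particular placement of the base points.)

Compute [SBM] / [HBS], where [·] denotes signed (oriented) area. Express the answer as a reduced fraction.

Assign X = (0, 0), H = (1, 0), B = (0, 1), S = (5, 3) — the answer is frame-independent, so this choice is without loss of generality.
1. U lies on line XB with XU:UB = -3:5 ⇒ U = (0, -3/2)
2. M lies on line UB with UM:MB = 4:1 ⇒ M = (0, 1/2)
2·[SBM] = 5/2, 2·[HBS] = -7
[SBM]:[HBS] = 5/2:-7 = -5/14

[SBM]:[HBS] = -5/14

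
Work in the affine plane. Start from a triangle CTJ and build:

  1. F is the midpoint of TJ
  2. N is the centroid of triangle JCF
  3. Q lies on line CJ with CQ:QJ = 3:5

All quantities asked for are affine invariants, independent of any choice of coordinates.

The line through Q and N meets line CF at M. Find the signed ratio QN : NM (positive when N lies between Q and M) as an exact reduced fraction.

Set C = (0, 0), T = (1, 0), J = (0, 1); any affine frame gives the same invariant.
1. F is the midpoint of TJ ⇒ F = (1/2, 1/2)
2. N is the centroid of triangle JCF ⇒ N = (1/6, 1/2)
3. Q lies on line CJ with CQ:QJ = 3:5 ⇒ Q = (0, 3/8)
line QN meets CF at M = (3/2, 3/2)
N = Q + t·(M−Q) with t = 1/9, so QN:NM = 1/9:8/9

QN:NM = 1/8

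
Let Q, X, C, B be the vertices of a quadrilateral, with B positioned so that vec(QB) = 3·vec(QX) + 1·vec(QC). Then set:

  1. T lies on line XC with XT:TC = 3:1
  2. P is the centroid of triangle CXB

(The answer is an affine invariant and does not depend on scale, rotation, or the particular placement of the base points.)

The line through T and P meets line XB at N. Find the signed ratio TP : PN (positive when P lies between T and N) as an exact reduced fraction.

Work in coordinates with Q = (0, 0), X = (1, 0), C = (0, 1), B = (3, 1).
1. T lies on line XC with XT:TC = 3:1 ⇒ T = (1/4, 3/4)
2. P is the centroid of triangle CXB ⇒ P = (4/3, 2/3)
line TP meets XB at N = (11/5, 3/5)
P = T + t·(N−T) with t = 5/9, so TP:PN = 5/9:4/9

TP:PN = 5/4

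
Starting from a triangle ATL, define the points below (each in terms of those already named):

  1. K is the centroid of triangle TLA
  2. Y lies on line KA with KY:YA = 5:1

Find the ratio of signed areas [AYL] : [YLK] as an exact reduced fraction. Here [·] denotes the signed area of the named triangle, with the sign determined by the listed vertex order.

[AYL]:[YLK] = -1/5

Set A = (0, 0), T = (1, 0), L = (0, 1); any affine frame gives the same invariant.
1. K is the centroid of triangle TLA ⇒ K = (1/3, 1/3)
2. Y lies on line KA with KY:YA = 5:1 ⇒ Y = (1/18, 1/18)
2·[AYL] = 1/18, 2·[YLK] = -5/18
[AYL]:[YLK] = 1/18:-5/18 = -1/5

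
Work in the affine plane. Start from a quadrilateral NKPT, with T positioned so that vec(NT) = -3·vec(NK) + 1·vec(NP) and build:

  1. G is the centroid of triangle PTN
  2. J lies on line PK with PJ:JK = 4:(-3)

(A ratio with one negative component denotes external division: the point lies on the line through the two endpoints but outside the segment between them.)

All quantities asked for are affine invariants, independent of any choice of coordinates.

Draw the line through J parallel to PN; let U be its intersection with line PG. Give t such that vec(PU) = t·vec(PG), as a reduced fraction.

Work in coordinates with N = (0, 0), K = (1, 0), P = (0, 1), T = (-3, 1).
1. G is the centroid of triangle PTN ⇒ G = (-1, 2/3)
2. J lies on line PK with PJ:JK = 4:(-3) ⇒ J = (4, -3)
through J parallel to PN: direction (0, -1); meets PG at U = (4, 7/3)
U = P + t·(G−P) with t = -4

t = -4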